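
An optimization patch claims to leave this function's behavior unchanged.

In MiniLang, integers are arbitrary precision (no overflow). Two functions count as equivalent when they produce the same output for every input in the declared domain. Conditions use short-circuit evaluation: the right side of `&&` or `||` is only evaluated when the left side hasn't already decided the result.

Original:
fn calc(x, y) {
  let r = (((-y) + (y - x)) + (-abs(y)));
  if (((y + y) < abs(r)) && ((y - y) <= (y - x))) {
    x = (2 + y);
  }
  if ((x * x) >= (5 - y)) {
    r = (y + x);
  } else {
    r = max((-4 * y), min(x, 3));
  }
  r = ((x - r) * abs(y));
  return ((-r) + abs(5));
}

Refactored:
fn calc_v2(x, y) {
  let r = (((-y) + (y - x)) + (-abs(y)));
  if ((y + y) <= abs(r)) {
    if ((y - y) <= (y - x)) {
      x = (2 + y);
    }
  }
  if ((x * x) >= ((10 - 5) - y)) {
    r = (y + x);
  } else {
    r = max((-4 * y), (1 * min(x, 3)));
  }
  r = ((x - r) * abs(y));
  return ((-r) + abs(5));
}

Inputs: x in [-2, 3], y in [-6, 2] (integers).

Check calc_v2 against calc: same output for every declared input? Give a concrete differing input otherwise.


Evaluate both at x=1, y=1.
calc: r becomes -2; next (((y + y) < abs(r)) && ((y - y) <= (y - x))) evaluates to false; next ((x * x) >= (5 - y)) evaluates to false; next r becomes 1; next r becomes 0; next final value 5
calc_v2: r becomes -2; next ((y + y) <= abs(r)) evaluates to true; next ((y - y) <= (y - x)) evaluates to true; next x becomes 3; next ((x * x) >= ((10 - 5) - y)) evaluates to true; next r becomes 4; next r becomes -1; next final value 6
5 against 6: the behavior changed.
verdict: not equivalent; witness: x=1, y=1


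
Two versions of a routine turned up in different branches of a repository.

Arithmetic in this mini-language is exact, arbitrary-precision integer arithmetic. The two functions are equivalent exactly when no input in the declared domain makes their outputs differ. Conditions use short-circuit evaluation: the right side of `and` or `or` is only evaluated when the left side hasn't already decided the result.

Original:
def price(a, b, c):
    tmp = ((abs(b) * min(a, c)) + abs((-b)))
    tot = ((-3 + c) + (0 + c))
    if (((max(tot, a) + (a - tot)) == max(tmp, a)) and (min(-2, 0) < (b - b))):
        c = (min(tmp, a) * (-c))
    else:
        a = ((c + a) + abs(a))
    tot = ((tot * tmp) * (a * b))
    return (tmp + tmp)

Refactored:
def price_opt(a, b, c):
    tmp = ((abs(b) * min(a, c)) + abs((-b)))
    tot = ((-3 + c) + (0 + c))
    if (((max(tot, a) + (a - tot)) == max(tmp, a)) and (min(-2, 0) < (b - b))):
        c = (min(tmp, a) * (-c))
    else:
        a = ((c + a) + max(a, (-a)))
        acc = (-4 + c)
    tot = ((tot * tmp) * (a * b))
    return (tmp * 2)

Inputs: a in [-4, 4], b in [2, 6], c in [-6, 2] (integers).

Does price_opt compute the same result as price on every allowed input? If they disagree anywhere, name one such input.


Behavior is preserved: although min/max/abs usage differs, and arithmetic usage differs, and statement counts differ, and constant usage differs, and local variable names differ, the outputs never diverge.
Spot check at a=-2, b=4, c=-5 — price: tmp := -16 | tot := -13 | (((max(tot, a) + (a - tot)) == max(tmp, a)) and (min(-2, 0) < (b - b))): false | a := -5 | tot := -4160 | result -32. price_opt: tmp := -16 | tot := -13 | (((max(tot, a) + (a - tot)) == max(tmp, a)) and (min(-2, 0) < (b - b))): false | a := -5 | acc := -9 | tot := -4160 | result -32. Both give -32.
Sweeping the whole domain (405 inputs) finds no disagreement.
verdict: equivalent


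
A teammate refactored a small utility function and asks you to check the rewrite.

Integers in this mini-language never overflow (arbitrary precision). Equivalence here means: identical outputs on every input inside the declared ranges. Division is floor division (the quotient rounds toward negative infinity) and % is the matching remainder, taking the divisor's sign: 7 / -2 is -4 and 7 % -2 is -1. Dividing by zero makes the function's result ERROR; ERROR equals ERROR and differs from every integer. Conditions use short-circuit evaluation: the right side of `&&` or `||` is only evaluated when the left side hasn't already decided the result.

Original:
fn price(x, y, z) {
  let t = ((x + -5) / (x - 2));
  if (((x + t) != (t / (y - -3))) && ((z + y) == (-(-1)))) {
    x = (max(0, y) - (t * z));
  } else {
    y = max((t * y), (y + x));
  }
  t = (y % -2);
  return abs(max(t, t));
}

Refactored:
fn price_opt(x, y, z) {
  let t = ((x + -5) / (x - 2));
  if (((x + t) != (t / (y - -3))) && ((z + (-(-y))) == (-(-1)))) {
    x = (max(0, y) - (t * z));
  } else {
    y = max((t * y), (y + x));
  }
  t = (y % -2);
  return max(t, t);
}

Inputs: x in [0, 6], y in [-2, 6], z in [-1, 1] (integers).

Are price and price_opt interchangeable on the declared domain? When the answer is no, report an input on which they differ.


There is a counterexample at x=0, y=-1, z=-1: 1 on one side, -1 on the other.
price: t := 2 | (((x + t) != (t / (y - -3))) && ((z + y) == (-(-1)))): false | y := -1 | t := -1 | result 1
price_opt: t := 2 | (((x + t) != (t / (y - -3))) && ((z + (-(-y))) == (-(-1)))): false | y := -1 | t := -1 | result -1
verdict: not equivalent; witness: x=0, y=-1, z=-1


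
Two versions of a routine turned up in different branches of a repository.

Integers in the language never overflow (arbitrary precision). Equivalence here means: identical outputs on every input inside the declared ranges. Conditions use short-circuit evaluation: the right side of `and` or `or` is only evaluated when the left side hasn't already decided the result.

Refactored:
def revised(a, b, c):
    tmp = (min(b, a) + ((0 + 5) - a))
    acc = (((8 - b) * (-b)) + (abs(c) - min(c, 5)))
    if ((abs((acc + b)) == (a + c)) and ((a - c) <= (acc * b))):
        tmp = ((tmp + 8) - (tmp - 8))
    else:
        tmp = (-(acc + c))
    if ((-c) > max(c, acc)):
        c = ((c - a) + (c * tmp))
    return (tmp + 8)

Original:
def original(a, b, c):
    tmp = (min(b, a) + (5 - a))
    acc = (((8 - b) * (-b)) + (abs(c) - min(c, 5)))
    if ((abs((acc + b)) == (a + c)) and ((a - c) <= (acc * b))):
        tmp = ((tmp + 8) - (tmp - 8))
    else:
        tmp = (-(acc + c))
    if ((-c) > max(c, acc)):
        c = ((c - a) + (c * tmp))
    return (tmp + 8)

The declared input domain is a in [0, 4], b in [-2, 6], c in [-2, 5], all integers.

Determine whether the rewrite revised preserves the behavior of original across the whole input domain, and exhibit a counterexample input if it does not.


Changes here: arithmetic usage differs; also constant usage differs; the full 360-point sweep finds no disagreement.
verdict: equivalent


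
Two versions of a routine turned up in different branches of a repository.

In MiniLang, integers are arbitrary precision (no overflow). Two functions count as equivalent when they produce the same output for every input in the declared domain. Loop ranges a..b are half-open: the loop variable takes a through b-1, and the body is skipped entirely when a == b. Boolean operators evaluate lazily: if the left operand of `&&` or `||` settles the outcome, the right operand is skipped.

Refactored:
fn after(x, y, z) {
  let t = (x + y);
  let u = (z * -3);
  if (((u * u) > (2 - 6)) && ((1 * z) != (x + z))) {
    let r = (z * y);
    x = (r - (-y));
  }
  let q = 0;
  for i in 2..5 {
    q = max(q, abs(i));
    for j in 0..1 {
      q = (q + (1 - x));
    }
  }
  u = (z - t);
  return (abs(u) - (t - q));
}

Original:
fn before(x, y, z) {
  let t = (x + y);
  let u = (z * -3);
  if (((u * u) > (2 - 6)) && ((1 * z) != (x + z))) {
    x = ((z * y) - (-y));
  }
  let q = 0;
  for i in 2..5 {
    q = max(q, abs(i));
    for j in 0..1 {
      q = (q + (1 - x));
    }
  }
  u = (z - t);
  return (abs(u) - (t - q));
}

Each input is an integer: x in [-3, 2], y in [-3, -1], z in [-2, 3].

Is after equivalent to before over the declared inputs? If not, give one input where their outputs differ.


This is a faithful refactor — statement counts differ; local variable names differ, but the computed results match everywhere.
As a probe, take x=1, y=-3, z=3: before runs t=-2, then u=-9, then (((u * u) > (2 - 6)) && ((1 * z) != (x + z))) is true, then x=-12, then q=0, then (i=2), then q=2, then (j=0), then q=15, then (i=3), then q=15, then (j=0), then q=28, then (i=4), then q=28, then (j=0), then q=41, then u=5, then returns 48; after runs t=-2, then u=-9, then (((u * u) > (2 - 6)) && ((1 * z) != (x + z))) is true, then r=-9, then x=-12, then q=0, then (i=2), then q=2, then (j=0), then q=15, then (i=3), then q=15, then (j=0), then q=28, then (i=4), then q=28, then (j=0), then q=41, then u=5, then returns 48; both end at 48.
Every one of the 108 inputs gives matching results.
verdict: equivalent


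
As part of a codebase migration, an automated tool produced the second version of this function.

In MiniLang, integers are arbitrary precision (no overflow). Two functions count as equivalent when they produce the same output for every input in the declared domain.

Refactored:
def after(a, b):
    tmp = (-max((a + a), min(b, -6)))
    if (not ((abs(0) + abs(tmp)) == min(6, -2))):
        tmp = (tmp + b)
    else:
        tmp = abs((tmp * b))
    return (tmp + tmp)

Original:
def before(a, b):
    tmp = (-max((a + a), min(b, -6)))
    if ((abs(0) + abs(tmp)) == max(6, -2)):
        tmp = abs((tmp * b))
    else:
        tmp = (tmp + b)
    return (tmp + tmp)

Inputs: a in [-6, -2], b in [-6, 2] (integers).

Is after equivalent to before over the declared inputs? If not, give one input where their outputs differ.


The rewrite breaks on a=-6, b=-6, where the results are 72 and 0.
before: tmp := 6 | ((abs(0) + abs(tmp)) == max(6, -2)): true | tmp := 36 | result 72
after: tmp := 6 | (not ((abs(0) + abs(tmp)) == min(6, -2))): true | tmp := 0 | result 0
verdict: not equivalent; witness: a=-6, b=-6


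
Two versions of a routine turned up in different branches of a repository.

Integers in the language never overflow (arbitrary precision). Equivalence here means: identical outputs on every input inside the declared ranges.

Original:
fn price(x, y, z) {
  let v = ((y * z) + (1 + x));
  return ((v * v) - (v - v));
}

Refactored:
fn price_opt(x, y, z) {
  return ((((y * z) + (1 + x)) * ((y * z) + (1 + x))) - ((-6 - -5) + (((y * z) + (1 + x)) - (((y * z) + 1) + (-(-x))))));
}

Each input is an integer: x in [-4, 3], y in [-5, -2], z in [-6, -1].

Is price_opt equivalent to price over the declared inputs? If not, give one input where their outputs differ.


Take x=-4, y=-5, z=-6.
price: v becomes 27; next final value 729
price_opt: final value 730
729 and 730 differ, so these are not the same function on this domain.
verdict: not equivalent; witness: x=-4, y=-5, z=-6


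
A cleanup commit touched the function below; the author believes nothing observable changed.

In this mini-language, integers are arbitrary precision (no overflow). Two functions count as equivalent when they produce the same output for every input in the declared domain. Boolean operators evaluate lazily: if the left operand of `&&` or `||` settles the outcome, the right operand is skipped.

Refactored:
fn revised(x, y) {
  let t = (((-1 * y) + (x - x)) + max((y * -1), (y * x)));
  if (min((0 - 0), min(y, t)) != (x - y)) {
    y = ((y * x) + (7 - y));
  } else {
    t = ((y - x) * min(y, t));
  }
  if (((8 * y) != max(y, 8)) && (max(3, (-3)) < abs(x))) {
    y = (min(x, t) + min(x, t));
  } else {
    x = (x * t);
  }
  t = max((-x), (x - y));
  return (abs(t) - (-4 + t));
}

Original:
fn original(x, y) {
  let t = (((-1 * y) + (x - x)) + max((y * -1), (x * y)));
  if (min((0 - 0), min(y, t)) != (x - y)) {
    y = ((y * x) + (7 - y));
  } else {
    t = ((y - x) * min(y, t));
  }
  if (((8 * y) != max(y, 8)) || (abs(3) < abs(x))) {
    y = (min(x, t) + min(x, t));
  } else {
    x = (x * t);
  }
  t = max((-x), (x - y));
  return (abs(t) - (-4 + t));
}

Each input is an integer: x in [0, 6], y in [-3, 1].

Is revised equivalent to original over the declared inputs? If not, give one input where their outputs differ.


Run the pair on x=1, y=-2.
original: t=4, then (min((0 - 0), min(y, t)) != (x - y)) is true, then y=7, then (((8 * y) != max(y, 8)) || (abs(3) < abs(x))) is true, then y=2, then t=-1, then returns 6
revised: t=4, then (min((0 - 0), min(y, t)) != (x - y)) is true, then y=7, then (((8 * y) != max(y, 8)) && (max(3, (-3)) < abs(x))) is false, then x=4, then t=-3, then returns 10
6 vs 10 — the two versions disagree here.
verdict: not equivalent; witness: x=1, y=-2


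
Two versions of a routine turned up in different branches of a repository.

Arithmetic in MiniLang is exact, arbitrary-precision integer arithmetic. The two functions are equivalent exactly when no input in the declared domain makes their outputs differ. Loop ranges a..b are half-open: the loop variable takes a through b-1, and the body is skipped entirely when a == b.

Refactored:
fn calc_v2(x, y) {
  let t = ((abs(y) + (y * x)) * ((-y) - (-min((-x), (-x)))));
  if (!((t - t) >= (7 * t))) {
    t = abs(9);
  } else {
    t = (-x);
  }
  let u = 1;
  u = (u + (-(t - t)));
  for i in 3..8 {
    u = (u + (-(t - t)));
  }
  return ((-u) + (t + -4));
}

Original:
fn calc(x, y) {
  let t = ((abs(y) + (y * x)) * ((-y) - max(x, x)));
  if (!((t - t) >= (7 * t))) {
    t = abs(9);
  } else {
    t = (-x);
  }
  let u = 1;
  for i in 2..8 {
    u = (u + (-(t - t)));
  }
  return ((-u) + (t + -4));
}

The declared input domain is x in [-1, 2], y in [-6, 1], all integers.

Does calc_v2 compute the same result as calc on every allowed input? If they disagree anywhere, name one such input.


Behavior is preserved: although min/max/abs usage differs; also arithmetic usage differs; also statement counts differ; also loop structure differs, the outputs never diverge.
Spot check at x=1, y=-1 — calc: t := 0 | (!((t - t) >= (7 * t))): false | t := -1 | u := 1 | iter i=2: | u := 1 | iter i=3: | u := 1 | iter i=4: | u := 1 | iter i=5: | u := 1 | iter i=6: | u := 1 | iter i=7: | u := 1 | result -6. calc_v2: t := 0 | (!((t - t) >= (7 * t))): false | t := -1 | u := 1 | u := 1 | iter i=3: | u := 1 | iter i=4: | u := 1 | iter i=5: | u := 1 | iter i=6: | u := 1 | iter i=7: | u := 1 | result -6. Both give -6.
Sweeping the whole domain (32 inputs) finds no disagreement.
verdict: equivalent


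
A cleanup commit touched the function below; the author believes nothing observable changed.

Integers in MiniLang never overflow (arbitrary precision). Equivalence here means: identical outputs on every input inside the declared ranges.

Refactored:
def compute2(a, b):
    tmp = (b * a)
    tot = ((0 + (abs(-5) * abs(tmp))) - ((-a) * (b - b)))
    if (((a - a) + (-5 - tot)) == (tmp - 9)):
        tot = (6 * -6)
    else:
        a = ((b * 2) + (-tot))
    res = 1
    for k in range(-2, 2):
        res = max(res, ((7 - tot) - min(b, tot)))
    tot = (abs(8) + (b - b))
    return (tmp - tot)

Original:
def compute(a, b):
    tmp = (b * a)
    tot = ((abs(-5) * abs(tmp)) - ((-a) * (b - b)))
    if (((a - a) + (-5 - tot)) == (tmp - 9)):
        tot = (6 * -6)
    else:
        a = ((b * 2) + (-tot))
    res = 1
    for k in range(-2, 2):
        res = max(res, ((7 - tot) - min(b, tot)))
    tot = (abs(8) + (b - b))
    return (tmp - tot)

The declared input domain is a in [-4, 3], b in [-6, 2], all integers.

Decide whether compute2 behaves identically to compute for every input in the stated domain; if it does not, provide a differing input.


This is a faithful refactor — arithmetic usage differs, constant usage differs, but the computed results match everywhere.
One worked example (a=-3, b=0) — compute: tmp = 0; tot = 0; (((a - a) + (-5 - tot)) == (tmp - 9)) -> false; a = 0; res = 1; [k=-2]; res = 7; [k=-1]; res = 7; [k=0]; res = 7; [k=1]; res = 7; tot = 8; return -8; compute2: tmp = 0; tot = 0; (((a - a) + (-5 - tot)) == (tmp - 9)) -> false; a = 0; res = 1; [k=-2]; res = 7; [k=-1]; res = 7; [k=0]; res = 7; [k=1]; res = 7; tot = 8; return -8; agreement on -8.
Checked all 72 inputs in the declared domain: the outputs agree on every one.
verdict: equivalent


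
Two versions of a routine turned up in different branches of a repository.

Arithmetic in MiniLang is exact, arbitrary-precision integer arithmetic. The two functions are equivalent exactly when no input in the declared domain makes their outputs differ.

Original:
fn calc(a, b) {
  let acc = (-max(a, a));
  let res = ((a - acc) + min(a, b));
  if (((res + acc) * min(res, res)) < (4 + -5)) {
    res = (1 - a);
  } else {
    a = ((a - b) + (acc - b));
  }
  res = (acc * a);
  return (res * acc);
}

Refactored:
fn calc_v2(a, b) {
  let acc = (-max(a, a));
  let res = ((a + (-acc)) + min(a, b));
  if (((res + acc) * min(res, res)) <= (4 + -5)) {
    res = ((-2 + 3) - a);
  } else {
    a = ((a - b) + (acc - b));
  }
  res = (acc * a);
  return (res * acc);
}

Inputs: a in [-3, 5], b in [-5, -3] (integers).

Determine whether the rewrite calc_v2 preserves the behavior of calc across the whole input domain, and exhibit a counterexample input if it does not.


Not equivalent: a=2, b=-3 separates them (24 vs 8).
calc: acc becomes -2; next res becomes 1; next (((res + acc) * min(res, res)) < (4 + -5)) evaluates to false; next a becomes 6; next res becomes -12; next final value 24
calc_v2: acc becomes -2; next res becomes 1; next (((res + acc) * min(res, res)) <= (4 + -5)) evaluates to true; next res becomes -1; next res becomes -4; next final value 8
verdict: not equivalent; witness: a=2, b=-3


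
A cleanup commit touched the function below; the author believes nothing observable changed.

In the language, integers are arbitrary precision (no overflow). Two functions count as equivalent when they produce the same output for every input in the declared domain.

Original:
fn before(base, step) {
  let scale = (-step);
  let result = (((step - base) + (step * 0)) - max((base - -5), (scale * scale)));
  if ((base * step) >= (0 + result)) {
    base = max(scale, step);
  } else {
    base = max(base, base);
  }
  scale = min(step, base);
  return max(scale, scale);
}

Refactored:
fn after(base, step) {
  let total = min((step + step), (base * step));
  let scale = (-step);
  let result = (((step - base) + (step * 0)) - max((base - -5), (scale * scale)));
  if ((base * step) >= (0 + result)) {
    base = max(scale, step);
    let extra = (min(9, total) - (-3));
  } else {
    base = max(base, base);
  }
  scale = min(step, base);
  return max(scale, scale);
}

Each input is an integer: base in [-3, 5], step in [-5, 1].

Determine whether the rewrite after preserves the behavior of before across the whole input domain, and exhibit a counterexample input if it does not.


Behavior is preserved: although local variable names differ; and statement counts differ; and arithmetic usage differs; and min/max/abs usage differs; and constant usage differs, the outputs never diverge.
One worked example (base=0, step=-4) — before: scale = 4; result = -20; ((base * step) >= (0 + result)) -> true; base = 4; scale = -4; return -4; after: total = -8; scale = 4; result = -20; ((base * step) >= (0 + result)) -> true; base = 4; extra = -5; scale = -4; return -4; agreement on -4.
Checked all 63 inputs in the declared domain: the outputs agree on every one.
verdict: equivalent


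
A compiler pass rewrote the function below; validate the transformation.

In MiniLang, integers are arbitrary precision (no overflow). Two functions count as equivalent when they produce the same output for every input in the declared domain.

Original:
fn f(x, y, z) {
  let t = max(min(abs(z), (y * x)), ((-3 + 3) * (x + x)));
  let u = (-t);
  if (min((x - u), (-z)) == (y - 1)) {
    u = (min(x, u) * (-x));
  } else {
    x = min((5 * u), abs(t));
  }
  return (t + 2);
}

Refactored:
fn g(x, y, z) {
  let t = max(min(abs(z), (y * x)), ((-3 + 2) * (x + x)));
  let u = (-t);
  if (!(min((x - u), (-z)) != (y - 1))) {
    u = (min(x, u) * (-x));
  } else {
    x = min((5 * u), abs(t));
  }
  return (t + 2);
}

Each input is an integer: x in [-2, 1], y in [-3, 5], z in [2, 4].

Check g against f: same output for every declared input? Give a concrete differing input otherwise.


Evaluate both at x=-2, y=-3, z=2.
f: t := 2 | u := -2 | (min((x - u), (-z)) == (y - 1)): false | x := -10 | result 4
g: t := 4 | u := -4 | (!(min((x - u), (-z)) != (y - 1))): false | x := -20 | result 6
4 and 6 differ, so these are not the same function on this domain.
verdict: not equivalent; witness: x=-2, y=-3, z=2


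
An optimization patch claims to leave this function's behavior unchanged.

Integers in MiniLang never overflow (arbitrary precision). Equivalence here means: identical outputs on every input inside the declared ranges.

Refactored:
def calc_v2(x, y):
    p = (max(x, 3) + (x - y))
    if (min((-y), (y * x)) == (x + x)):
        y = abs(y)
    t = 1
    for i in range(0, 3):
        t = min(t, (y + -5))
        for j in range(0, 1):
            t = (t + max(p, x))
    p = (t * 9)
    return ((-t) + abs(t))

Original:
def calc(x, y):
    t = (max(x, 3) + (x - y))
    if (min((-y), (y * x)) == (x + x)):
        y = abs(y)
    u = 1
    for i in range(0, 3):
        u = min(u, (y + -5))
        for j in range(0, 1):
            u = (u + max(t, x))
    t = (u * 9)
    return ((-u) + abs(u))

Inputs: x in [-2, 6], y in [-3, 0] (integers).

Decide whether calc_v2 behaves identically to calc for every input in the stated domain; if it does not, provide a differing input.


Changes here: local variable names differ; the full 36-point sweep finds no disagreement.
verdict: equivalent


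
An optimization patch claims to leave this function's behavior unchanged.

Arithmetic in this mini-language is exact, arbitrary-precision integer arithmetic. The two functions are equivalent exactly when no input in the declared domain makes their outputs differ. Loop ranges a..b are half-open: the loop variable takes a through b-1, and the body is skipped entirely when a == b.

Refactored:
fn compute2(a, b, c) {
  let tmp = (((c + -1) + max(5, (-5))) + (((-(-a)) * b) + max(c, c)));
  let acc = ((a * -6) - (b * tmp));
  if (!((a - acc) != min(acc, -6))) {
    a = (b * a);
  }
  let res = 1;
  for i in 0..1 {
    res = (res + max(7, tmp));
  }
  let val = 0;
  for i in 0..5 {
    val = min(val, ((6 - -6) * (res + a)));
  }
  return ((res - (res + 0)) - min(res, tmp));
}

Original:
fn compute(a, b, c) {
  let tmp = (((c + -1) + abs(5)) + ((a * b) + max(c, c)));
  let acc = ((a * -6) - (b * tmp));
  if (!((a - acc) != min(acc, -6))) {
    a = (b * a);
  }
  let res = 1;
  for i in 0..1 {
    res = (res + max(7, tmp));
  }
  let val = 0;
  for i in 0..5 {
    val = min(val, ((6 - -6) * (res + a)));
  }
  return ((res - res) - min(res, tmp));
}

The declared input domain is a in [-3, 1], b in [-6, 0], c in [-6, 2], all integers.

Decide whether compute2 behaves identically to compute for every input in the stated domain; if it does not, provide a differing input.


The two versions differ — the changes include constant usage differs; and arithmetic usage differs; and min/max/abs usage differs.
Tracing a=-3, b=-2, c=2: compute: tmp = 14; acc = 46; (!((a - acc) != min(acc, -6))) -> false; res = 1; [i=0]; res = 15; val = 0; [i=0]; val = 0; [i=1]; val = 0; [i=2]; val = 0; [i=3]; val = 0; [i=4]; val = 0; return -14 | compute2: tmp = 14; acc = 46; (!((a - acc) != min(acc, -6))) -> false; res = 1; [i=0]; res = 15; val = 0; [i=0]; val = 0; [i=1]; val = 0; [i=2]; val = 0; [i=3]; val = 0; [i=4]; val = 0; return -14 — matching result -14.
Checked all 315 inputs in the declared domain: the outputs agree on every one.
verdict: equivalent


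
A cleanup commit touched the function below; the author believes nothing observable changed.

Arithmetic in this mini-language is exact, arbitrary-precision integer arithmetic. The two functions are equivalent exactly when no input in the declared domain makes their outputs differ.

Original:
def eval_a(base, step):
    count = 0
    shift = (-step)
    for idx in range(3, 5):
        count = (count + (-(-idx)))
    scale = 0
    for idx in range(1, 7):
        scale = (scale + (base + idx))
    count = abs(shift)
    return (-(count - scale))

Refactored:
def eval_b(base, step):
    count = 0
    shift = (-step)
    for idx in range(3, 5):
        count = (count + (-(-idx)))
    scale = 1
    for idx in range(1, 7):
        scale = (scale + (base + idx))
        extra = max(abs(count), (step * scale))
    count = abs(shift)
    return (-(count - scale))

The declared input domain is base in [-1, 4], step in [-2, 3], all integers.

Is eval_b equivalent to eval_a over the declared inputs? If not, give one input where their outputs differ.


Not equivalent: base=-1, step=-2 separates them (13 vs 14).
eval_a: count=0, then shift=2, then (idx=3), then count=3, then (idx=4), then count=7, then scale=0, then (idx=1), then scale=0, then (idx=2), then scale=1, then (idx=3), then scale=3, then (idx=4), then scale=6, then (idx=5), then scale=10, then (idx=6), then scale=15, then count=2, then returns 13
eval_b: count=0, then shift=2, then (idx=3), then count=3, then (idx=4), then count=7, then scale=1, then (idx=1), then scale=1, then extra=7, then (idx=2), then scale=2, then extra=7, then (idx=3), then scale=4, then extra=7, then (idx=4), then scale=7, then extra=7, then (idx=5), then scale=11, then extra=7, then (idx=6), then scale=16, then extra=7, then count=2, then returns 14
verdict: not equivalent; witness: base=-1, step=-2


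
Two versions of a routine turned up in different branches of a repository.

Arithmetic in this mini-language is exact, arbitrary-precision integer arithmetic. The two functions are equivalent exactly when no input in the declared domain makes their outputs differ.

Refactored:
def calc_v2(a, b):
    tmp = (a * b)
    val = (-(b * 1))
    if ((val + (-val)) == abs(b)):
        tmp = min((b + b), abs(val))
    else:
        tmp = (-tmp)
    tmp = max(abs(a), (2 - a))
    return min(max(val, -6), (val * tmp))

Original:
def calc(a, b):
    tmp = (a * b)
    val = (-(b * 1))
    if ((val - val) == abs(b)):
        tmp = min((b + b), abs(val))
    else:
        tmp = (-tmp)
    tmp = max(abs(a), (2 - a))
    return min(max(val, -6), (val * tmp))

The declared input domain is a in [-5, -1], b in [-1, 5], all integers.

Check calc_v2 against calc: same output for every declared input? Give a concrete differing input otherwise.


Reading the diff, among the changes: arithmetic usage differs.
As a probe, take a=-5, b=1: calc runs tmp = -5; val = -1; ((val - val) == abs(b)) -> false; tmp = 5; tmp = 7; return -7; calc_v2 runs tmp = -5; val = -1; ((val + (-val)) == abs(b)) -> false; tmp = 5; tmp = 7; return -7; both end at -7.
Sweeping the whole domain (35 inputs) finds no disagreement.
verdict: equivalent


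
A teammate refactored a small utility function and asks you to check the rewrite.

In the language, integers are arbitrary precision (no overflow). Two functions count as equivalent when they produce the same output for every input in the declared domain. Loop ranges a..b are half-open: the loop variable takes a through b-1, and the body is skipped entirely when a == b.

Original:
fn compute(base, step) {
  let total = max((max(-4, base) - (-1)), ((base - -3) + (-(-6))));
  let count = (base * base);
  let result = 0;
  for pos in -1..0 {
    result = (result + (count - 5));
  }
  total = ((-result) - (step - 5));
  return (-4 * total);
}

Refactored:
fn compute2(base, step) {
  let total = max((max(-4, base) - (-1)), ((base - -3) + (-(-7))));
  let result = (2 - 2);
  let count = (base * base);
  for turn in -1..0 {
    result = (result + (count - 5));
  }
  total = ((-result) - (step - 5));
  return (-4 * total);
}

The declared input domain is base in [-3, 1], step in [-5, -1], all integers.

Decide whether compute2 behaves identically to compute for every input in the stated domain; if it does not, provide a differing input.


Equivalent. The one real change (`-6` became `-7`) has no effect anywhere in the declared ranges.
Across all 25 domain points the two functions coincide.
Tracing base=-2, step=-5: compute: total := 7 | count := 4 | result := 0 | iter pos=-1: | result := -1 | total := 11 | result -44 | compute2: total := 8 | result := 0 | count := 4 | iter turn=-1: | result := -1 | total := 11 | result -44 — matching result -44.
verdict: equivalent


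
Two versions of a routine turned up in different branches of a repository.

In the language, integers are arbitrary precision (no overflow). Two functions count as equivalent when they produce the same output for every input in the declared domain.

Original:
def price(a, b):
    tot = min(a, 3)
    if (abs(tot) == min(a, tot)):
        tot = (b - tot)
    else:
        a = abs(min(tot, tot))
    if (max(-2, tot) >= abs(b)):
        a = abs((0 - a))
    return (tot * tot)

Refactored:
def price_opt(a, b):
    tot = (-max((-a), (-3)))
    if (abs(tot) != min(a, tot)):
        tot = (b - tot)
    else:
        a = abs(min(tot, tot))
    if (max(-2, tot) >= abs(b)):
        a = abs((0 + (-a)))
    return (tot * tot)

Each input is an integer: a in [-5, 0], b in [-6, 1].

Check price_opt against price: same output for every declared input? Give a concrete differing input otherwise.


The rewrite breaks on a=-5, b=-6, where the results are 25 and 1.
price: tot := -5 | (abs(tot) == min(a, tot)): false | a := 5 | (max(-2, tot) >= abs(b)): false | result 25
price_opt: tot := -5 | (abs(tot) != min(a, tot)): true | tot := -1 | (max(-2, tot) >= abs(b)): false | result 1
verdict: not equivalent; witness: a=-5, b=-6


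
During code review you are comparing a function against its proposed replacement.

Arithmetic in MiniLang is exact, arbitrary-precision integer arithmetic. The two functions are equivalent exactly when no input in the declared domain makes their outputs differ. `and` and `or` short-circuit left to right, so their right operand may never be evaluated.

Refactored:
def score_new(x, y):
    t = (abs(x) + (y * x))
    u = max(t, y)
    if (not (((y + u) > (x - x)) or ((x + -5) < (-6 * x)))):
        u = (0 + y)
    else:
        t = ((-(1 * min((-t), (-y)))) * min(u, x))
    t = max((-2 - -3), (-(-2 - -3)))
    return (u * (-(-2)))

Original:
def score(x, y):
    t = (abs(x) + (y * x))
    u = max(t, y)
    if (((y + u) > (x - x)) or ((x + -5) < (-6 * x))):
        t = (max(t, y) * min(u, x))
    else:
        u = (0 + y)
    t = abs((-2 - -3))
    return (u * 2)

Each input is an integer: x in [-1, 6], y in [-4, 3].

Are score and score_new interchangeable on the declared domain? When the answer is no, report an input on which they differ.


Changes here: boolean connective usage differs, plus constant usage differs, plus arithmetic usage differs, plus min/max/abs usage differs; the full 64-point sweep finds no disagreement.
verdict: equivalent


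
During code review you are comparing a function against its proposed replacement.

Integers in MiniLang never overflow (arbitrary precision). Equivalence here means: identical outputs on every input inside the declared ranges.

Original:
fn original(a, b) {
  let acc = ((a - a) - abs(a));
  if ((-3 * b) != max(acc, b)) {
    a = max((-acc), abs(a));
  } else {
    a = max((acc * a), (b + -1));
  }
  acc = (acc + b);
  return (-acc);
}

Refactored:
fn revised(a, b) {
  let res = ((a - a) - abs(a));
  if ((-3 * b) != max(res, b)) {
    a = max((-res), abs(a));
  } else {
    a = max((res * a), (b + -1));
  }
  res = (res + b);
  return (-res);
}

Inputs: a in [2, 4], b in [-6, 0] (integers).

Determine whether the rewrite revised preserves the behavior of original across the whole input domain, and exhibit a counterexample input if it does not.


Differences: local variable names differ — yet all 21 inputs agree.
verdict: equivalent


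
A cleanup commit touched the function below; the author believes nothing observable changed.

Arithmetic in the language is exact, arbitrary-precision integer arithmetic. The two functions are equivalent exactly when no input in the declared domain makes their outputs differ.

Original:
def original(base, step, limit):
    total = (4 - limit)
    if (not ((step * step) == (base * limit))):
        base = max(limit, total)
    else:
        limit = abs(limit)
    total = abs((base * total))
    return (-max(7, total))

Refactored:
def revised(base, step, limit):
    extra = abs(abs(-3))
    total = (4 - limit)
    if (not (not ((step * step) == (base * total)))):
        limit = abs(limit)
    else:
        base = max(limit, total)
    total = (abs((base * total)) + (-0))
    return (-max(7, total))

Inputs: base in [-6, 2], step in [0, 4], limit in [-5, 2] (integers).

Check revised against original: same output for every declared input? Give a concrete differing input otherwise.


Run the pair on base=-6, step=0, limit=0.
original: total := 4 | (not ((step * step) == (base * limit))): false | limit := 0 | total := 24 | result -24
revised: extra := 3 | total := 4 | (not (not ((step * step) == (base * total)))): false | base := 4 | total := 16 | result -16
-24 vs -16 — the two versions disagree here.
verdict: not equivalent; witness: base=-6, step=0, limit=0


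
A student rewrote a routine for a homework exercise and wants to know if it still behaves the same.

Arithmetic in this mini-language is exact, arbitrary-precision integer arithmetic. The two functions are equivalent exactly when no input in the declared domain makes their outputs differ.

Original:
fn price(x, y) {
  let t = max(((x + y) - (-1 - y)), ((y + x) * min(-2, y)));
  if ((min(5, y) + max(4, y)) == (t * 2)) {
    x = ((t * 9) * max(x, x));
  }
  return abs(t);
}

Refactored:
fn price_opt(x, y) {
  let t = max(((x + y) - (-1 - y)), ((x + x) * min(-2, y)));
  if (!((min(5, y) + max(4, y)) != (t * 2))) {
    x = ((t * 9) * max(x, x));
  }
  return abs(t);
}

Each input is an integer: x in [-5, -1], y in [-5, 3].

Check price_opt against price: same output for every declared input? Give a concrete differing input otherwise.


Evaluate both at x=-5, y=-4.
price: t becomes 36; next ((min(5, y) + max(4, y)) == (t * 2)) evaluates to false; next final value 36
price_opt: t becomes 40; next (!((min(5, y) + max(4, y)) != (t * 2))) evaluates to false; next final value 40
36 against 40: the behavior changed.
verdict: not equivalent; witness: x=-5, y=-4


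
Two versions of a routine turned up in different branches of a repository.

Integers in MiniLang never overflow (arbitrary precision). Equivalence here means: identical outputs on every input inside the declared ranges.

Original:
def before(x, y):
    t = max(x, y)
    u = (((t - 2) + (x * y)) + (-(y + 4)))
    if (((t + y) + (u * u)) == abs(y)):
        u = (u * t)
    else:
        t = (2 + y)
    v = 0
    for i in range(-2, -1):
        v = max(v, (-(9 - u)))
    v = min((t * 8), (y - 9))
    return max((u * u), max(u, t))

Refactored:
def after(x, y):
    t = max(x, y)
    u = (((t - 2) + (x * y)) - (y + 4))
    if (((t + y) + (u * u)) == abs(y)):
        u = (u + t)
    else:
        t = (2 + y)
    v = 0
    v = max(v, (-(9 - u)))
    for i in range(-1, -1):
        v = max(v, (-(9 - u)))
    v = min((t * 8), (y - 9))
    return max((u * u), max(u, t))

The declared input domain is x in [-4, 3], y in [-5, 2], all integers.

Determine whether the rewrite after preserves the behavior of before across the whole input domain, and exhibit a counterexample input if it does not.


There is a counterexample at x=-3, y=-3: 81 on one side, 0 on the other.
before: t=-3, then u=3, then (((t + y) + (u * u)) == abs(y)) is true, then u=-9, then v=0, then (i=-2), then v=0, then v=-24, then returns 81
after: t=-3, then u=3, then (((t + y) + (u * u)) == abs(y)) is true, then u=0, then v=0, then v=0, then the loop over i runs zero times, then v=-24, then returns 0
verdict: not equivalent; witness: x=-3, y=-3


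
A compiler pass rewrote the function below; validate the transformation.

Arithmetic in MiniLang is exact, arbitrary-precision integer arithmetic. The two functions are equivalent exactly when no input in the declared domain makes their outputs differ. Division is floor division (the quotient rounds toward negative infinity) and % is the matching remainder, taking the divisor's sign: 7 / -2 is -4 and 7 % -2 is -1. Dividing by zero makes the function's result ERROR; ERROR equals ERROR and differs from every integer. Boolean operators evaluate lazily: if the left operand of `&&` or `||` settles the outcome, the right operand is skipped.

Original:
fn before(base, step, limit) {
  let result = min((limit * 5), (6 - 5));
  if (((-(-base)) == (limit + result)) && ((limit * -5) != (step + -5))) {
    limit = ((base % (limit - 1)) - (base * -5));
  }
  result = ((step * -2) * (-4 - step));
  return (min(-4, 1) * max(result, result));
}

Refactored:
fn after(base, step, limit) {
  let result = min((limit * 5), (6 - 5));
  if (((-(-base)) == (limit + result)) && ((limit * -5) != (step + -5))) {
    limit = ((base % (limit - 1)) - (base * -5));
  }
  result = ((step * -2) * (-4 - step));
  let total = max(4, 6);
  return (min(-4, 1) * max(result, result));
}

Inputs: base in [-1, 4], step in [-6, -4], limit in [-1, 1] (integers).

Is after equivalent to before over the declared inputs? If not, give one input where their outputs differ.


Behavior is preserved: although constant usage differs, plus statement counts differ, plus min/max/abs usage differs, plus local variable names differ, the outputs never diverge.
One worked example (base=4, step=-4, limit=0) — before: result becomes 0; next (((-(-base)) == (limit + result)) && ((limit * -5) != (step + -5))) evaluates to false; next result becomes 0; next final value 0; after: result becomes 0; next (((-(-base)) == (limit + result)) && ((limit * -5) != (step + -5))) evaluates to false; next result becomes 0; next total becomes 6; next final value 0; agreement on 0.
Across all 54 domain points the two functions coincide.
verdict: equivalent


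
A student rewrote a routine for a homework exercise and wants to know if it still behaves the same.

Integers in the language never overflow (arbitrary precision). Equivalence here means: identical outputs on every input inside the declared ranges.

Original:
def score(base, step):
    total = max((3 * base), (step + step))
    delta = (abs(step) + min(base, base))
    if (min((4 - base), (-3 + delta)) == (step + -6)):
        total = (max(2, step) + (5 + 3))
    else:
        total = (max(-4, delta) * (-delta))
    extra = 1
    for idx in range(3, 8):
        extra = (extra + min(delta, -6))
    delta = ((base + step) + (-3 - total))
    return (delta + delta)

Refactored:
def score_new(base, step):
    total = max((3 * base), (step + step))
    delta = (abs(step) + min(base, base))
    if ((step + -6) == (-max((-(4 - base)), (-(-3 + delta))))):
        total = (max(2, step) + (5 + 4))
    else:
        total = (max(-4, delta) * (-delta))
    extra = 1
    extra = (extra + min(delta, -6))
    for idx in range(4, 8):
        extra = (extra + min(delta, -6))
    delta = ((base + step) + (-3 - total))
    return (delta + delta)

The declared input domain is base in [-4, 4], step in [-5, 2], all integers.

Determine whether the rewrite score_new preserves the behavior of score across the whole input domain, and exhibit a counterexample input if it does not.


Take base=-3, step=0.
score: total := 0 | delta := -3 | (min((4 - base), (-3 + delta)) == (step + -6)): true | total := 10 | extra := 1 | iter idx=3: | extra := -5 | iter idx=4: | extra := -11 | iter idx=5: | extra := -17 | iter idx=6: | extra := -23 | iter idx=7: | extra := -29 | delta := -16 | result -32
score_new: total := 0 | delta := -3 | ((step + -6) == (-max((-(4 - base)), (-(-3 + delta))))): true | total := 11 | extra := 1 | extra := -5 | iter idx=4: | extra := -11 | iter idx=5: | extra := -17 | iter idx=6: | extra := -23 | iter idx=7: | extra := -29 | delta := -17 | result -34
-32 vs -34 — the two versions disagree here.
verdict: not equivalent; witness: base=-3, step=0


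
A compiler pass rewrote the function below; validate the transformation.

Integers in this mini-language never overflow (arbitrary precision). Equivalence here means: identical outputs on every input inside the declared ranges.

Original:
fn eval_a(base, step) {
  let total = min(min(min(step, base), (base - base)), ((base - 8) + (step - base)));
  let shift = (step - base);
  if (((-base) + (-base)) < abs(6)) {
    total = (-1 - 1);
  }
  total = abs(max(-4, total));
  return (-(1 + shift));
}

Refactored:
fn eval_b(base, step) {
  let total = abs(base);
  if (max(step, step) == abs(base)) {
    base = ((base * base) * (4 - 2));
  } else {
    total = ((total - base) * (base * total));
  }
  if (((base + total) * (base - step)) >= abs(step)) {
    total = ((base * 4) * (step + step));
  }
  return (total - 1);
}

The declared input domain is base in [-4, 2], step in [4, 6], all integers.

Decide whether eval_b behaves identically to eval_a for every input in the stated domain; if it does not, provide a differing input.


At base=-4, step=4: eval_a gives -9, eval_b gives 1023.
verdict: not equivalent; witness: base=-4, step=4
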